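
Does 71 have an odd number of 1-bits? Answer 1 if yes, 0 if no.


0b1000111 has 4 ones => parity 0

0


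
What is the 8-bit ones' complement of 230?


230 ^ 255 = 25

25


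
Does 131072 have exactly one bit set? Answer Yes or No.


0b100000000000000000. Only one bit set => Yes

Yes


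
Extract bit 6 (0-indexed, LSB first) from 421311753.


0b11001000111001011010100001001, position 6 = 0

0


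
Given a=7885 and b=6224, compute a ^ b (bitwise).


7885 ^ 6224 = 1693

1693


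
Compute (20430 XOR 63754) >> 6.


Step 1: 20430 ^ 63754 = 46788
Step 2: 46788 >> 6 = 731

731


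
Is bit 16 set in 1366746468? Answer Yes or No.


0b1010001011101101110010101100100, bit 16 = 0. No

No


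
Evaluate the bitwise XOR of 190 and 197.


0b10111110 ^ 0b11000101 = 0b1111011 = 123

123


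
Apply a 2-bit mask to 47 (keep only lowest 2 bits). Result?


47 & 3 = 3

3


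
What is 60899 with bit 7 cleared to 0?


60899 & ~(1 << 7) = 60771

60771


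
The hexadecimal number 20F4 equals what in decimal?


20F4 hex = 8436 decimal

8436


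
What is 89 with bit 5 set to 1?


89 | (1 << 5) = 89 | 32 = 121

121


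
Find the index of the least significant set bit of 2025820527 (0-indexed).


0b1111000101111111001000101101111. Lowest set bit at position 0

0


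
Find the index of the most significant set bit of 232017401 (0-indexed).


0b1101110101000100110111111001. Highest set bit at position 27

27


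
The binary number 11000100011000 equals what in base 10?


11000100011000 in decimal = 12568

12568


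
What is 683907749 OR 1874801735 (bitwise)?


0b101000110000111001101010100101 | 0b1101111101111110011010001000111 = 0b1101111111111111011111011100111 = 1879031527

1879031527


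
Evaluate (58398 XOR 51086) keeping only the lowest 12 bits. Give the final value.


Step 1: 58398 ^ 51086 = 9104
Step 2: 9104 & 4095 = 912

912


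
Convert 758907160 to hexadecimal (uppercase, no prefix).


758907160 = 2D3C0118 hex

2D3C0118


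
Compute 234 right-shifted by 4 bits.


0b11101010 >> 4 = 0b1110 = 14

14


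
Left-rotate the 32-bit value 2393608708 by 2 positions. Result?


Rotate 0b10001110101010111001001000000100 left by 2 (32-bit) = 0b111010101011100100100000010010 = 984500242

984500242


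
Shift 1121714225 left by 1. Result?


0b1000010110111000000000000110001 << 1 = 0b10000101101110000000000001100010 = 2243428450

2243428450


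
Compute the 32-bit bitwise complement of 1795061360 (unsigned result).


~0b1101010111111100111011001110000 = 0b10010101000000011000100110001111 = 2499905935 (32-bit unsigned)

2499905935


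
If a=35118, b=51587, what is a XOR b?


35118 ^ 51587 = 16557

16557


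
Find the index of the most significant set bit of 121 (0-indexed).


0b1111001. Highest set bit at position 6

6


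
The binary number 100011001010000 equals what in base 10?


100011001010000 in decimal = 18000

18000


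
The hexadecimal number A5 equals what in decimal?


A5 hex = 165 decimal

165


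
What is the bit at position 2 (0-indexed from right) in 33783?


0b1000001111110111, position 2 = 1

1


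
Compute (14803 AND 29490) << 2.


Step 1: 14803 & 29490 = 12562
Step 2: 12562 << 2 = 50248

50248


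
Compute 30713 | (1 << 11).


30713 | (1 << 11) = 30713 | 2048 = 32761

32761


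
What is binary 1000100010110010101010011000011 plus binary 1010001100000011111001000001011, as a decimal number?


1000100010110010101010011000011 + 1010001100000011111001000001011 = 10010101110110110100011011001110 = 2514175694

2514175694


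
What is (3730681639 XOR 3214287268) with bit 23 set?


Step 1: 3730681639 ^ 3214287268 = 1640730243
Step 2: 1640730243 | (1 << 23) = 1640730243 | 8388608 = 1640730243

1640730243


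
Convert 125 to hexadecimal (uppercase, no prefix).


125 = 7D hex

7D


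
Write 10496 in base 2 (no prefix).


10496 = 10100100000000 in binary

10100100000000


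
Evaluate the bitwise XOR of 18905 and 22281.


0b100100111011001 ^ 0b101011100001001 = 0b1111011010000 = 7888

7888


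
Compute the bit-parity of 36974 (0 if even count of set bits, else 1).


0b1001000001101110 has 7 ones => parity 1

1


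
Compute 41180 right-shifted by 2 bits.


0b1010000011011100 >> 2 = 0b10100000110111 = 10295

10295


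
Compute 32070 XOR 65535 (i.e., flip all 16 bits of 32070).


32070 ^ 65535 = 33465

33465


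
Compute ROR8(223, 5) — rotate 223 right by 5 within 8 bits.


Rotate 0b11011111 right by 5 (8-bit) = 0b11111110 = 254

254


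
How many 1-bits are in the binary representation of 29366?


0b111001010110110 has 9 set bits

9


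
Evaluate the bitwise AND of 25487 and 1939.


0b110001110001111 & 0b11110010011 = 0b1110000011 = 899

899


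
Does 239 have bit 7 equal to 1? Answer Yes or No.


0b11101111, bit 7 = 1. Yes

Yes


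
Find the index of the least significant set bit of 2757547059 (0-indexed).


0b10100100010111001101010000110011. Lowest set bit at position 0

0


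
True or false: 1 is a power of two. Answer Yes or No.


0b1. Only one bit set => Yes

Yes


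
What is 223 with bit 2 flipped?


223 ^ (1 << 2) = 223 ^ 4 = 219

219


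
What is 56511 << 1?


0b1101110010111111 << 1 = 0b11011100101111110 = 113022

113022


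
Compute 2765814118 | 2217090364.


0b10100100110110101111100101100110 | 0b10000100001001100001110100111100 = 0b10100100111111101111110101111110 = 2768174462

2768174462


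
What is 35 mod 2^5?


35 & 31 = 3

3


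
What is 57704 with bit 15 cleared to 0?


57704 & ~(1 << 15) = 24936

24936


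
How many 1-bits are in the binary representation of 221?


0b11011101 has 6 set bits

6


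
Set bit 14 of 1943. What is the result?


1943 | (1 << 14) = 1943 | 16384 = 18327

18327


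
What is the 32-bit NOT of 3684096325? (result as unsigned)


~0b11011011100101101101100101000101 = 0b100100011010010010011010111010 = 610870970 (32-bit unsigned)

610870970


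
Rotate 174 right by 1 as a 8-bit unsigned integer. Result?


Rotate 0b10101110 right by 1 (8-bit) = 0b1010111 = 87

87


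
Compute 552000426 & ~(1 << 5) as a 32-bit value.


552000426 & ~(1 << 5) = 552000394

552000394


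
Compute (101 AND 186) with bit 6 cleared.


Step 1: 101 & 186 = 32
Step 2: 32 & ~(1 << 6) = 32

32


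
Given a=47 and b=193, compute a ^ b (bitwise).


47 ^ 193 = 238

238


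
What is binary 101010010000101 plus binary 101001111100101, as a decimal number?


101010010000101 + 101001111100101 = 1010100001101010 = 43114

43114


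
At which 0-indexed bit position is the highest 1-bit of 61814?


0b1111000101110110. Highest set bit at position 15

15


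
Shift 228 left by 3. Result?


0b11100100 << 3 = 0b11100100000 = 1824

1824


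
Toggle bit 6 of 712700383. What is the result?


712700383 ^ (1 << 6) = 712700383 ^ 64 = 712700319

712700319


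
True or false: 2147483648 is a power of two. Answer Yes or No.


0b10000000000000000000000000000000. Only one bit set => Yes

Yes


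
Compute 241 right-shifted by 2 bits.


0b11110001 >> 2 = 0b111100 = 60

60


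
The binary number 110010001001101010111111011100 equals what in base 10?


110010001001101010111111011100 in decimal = 841396188

841396188


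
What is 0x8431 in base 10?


8431 hex = 33841 decimal

33841


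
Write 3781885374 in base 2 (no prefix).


3781885374 = 11100001011010101111110110111110 in binary

11100001011010101111110110111110


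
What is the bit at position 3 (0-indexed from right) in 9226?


0b10010000001010, position 3 = 1

1


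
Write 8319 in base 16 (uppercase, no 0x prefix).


8319 = 207F hex

207F


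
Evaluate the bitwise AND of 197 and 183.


0b11000101 & 0b10110111 = 0b10000101 = 133

133


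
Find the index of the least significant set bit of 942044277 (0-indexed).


0b111000001001100111010001110101. Lowest set bit at position 0

0


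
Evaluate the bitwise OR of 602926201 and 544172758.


0b100011111011111110110001111001 | 0b100000011011110110101011010110 = 0b100011111011111110111011111111 = 602926847

602926847


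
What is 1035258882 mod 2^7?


1035258882 & 127 = 2

2


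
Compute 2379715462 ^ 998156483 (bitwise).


0b10001101110101111001001110000110 ^ 0b111011011111101010100011000011 = 0b10110110101010010011101101000101 = 3064544069

3064544069


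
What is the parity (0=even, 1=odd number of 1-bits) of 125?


0b1111101 has 6 ones => parity 0

0


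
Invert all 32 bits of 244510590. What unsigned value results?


244510590 ^ 4294967295 = 4050456705

4050456705


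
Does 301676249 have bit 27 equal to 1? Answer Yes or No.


0b10001111110110011011011011001, bit 27 = 0. No

No


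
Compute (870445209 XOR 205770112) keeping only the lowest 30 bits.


Step 1: 870445209 ^ 205770112 = 1067597081
Step 2: 1067597081 & 1073741823 = 1067597081

1067597081


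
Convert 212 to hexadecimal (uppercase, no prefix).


212 = D4 hex

D4


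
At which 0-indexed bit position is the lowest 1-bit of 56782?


0b1101110111001110. Lowest set bit at position 1

1


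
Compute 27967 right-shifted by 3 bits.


0b110110100111111 >> 3 = 0b110110100111 = 3495

3495


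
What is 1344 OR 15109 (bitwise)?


0b10101000000 | 0b11101100000101 = 0b11111101000101 = 16197

16197


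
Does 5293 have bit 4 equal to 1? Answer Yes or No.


0b1010010101101, bit 4 = 0. No

No


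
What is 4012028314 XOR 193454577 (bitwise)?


0b11101111001000101011000110011010 ^ 0b1011100001111110000111110001 = 0b11100100101001010101000001101011 = 3836039275

3836039275


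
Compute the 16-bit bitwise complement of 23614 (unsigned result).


~0b101110000111110 = 0b1010001111000001 = 41921 (16-bit unsigned)

41921


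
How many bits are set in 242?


0b11110010 has 5 set bits

5


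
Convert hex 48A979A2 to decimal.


48A979A2 hex = 1219066274 decimal

1219066274


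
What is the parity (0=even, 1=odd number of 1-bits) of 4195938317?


0b11111010000110001111000000001101 has 15 ones => parity 1

1


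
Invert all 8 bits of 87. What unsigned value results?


87 ^ 255 = 168

168


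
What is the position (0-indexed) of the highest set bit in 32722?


0b111111111010010. Highest set bit at position 14

14


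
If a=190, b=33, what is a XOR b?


190 ^ 33 = 159

159


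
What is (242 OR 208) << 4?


Step 1: 242 | 208 = 242
Step 2: 242 << 4 = 3872

3872


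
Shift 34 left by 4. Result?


0b100010 << 4 = 0b1000100000 = 544

544


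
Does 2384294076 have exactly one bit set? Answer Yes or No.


0b10001110000111010111000010111100. Multiple bits set => No

No


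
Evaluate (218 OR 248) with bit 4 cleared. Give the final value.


Step 1: 218 | 248 = 250
Step 2: 250 & ~(1 << 4) = 234

234


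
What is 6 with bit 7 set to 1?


6 | (1 << 7) = 6 | 128 = 134

134


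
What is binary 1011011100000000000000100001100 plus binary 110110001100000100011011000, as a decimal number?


1011011100000000000000100001100 + 110110001100000100011011000 = 1100010010001100000100111100100 = 1648757220

1648757220


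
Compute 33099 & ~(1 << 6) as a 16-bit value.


33099 & ~(1 << 6) = 33035

33035


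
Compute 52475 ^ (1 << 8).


52475 ^ (1 << 8) = 52475 ^ 256 = 52731

52731


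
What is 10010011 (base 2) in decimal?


10010011 in decimal = 147

147


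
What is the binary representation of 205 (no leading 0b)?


205 = 11001101 in binary

11001101


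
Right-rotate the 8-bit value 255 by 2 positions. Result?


Rotate 0b11111111 right by 2 (8-bit) = 0b11111111 = 255

255


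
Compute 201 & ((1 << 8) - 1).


201 & 255 = 201

201


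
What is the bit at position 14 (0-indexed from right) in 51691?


0b1100100111101011, position 14 = 1

1


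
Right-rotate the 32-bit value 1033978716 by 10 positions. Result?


Rotate 0b111101101000010100001101011100 right by 10 (32-bit) = 0b11010111000011110110100001010000 = 3608111184

3608111184


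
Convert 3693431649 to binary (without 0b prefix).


3693431649 = 11011100001001010100101101100001 in binary

11011100001001010100101101100001


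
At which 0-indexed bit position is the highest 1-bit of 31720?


0b111101111101000. Highest set bit at position 14

14


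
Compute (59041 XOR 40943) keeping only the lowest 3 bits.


Step 1: 59041 ^ 40943 = 31054
Step 2: 31054 & 7 = 6

6


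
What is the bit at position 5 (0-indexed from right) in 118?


0b1110110, position 5 = 1

1


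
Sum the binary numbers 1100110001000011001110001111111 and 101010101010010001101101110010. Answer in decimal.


1100110001000011001110001111111 + 101010101010010001101101110010 = 10010000110010101011011111110001 = 2429204465

2429204465


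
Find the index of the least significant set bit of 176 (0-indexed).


0b10110000. Lowest set bit at position 4

4


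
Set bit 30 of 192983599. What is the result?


192983599 | (1 << 30) = 192983599 | 1073741824 = 1266725423

1266725423


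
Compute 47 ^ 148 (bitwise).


0b101111 ^ 0b10010100 = 0b10111011 = 187

187


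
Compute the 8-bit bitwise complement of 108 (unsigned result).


~0b1101100 = 0b10010011 = 147 (8-bit unsigned)

147


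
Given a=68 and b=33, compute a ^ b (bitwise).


68 ^ 33 = 101

101


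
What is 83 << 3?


0b1010011 << 3 = 0b1010011000 = 664

664


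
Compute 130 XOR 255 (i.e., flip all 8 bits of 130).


130 ^ 255 = 125

125


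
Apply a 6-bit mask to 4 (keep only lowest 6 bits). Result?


4 & 63 = 4

4


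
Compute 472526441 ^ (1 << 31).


472526441 ^ (1 << 31) = 472526441 ^ 2147483648 = 2620010089

2620010089


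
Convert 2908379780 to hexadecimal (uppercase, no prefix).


2908379780 = AD5A5A84 hex

AD5A5A84


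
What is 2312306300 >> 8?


0b10001001110100101111111001111100 >> 8 = 0b100010011101001011111110 = 9032446

9032446


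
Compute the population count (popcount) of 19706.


0b100110011111010 has 9 set bits

9


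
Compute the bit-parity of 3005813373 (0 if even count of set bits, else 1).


0b10110011001010010001001001111101 has 16 ones => parity 0

0


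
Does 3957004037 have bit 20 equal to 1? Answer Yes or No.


0b11101011110110110001011100000101, bit 20 = 1. Yes

Yes


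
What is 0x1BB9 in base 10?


1BB9 hex = 7097 decimal

7097


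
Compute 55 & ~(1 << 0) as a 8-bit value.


55 & ~(1 << 0) = 54

54


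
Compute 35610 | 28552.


0b1000101100011010 | 0b110111110001000 = 0b1110111110011010 = 61338

61338


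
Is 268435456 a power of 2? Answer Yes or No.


0b10000000000000000000000000000. Only one bit set => Yes

Yes


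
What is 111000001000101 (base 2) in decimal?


111000001000101 in decimal = 28741

28741


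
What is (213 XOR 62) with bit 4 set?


Step 1: 213 ^ 62 = 235
Step 2: 235 | (1 << 4) = 235 | 16 = 251

251


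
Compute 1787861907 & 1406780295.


0b1101010100100001001101110010011 & 0b1010011110110011100001110000111 = 0b1000010100100001000001110000011 = 1116767107

1116767107


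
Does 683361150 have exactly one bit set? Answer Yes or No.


0b101000101110110100001101111110. Multiple bits set => No

No


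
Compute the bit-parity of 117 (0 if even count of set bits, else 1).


0b1110101 has 5 ones => parity 1

1


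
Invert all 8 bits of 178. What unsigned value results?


178 ^ 255 = 77

77


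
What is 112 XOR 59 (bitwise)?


0b1110000 ^ 0b111011 = 0b1001011 = 75

75


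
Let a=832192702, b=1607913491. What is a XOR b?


832192702 ^ 1607913491 = 1850511533

1850511533


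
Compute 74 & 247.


0b1001010 & 0b11110111 = 0b1000010 = 66

66


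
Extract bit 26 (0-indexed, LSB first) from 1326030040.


0b1001111000010011001110011011000, position 26 = 1

1


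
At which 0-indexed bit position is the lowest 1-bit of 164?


0b10100100. Lowest set bit at position 2

2


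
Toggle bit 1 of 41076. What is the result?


41076 ^ (1 << 1) = 41076 ^ 2 = 41078

41078


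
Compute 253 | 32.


0b11111101 | 0b100000 = 0b11111101 = 253

253


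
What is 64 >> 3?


0b1000000 >> 3 = 0b1000 = 8

8


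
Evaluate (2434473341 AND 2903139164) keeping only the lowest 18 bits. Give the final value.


Step 1: 2434473341 & 2903139164 = 2164916572
Step 2: 2164916572 & 262143 = 131420

131420


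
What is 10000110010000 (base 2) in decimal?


10000110010000 in decimal = 8592

8592


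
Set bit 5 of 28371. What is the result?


28371 | (1 << 5) = 28371 | 32 = 28403

28403


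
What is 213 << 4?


0b11010101 << 4 = 0b110101010000 = 3408

3408


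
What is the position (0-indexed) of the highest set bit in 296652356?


0b10001101011101000111001000100. Highest set bit at position 28

28


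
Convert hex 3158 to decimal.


3158 hex = 12632 decimal

12632


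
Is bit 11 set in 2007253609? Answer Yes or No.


0b1110111101001000100001001101001, bit 11 = 0. No

No


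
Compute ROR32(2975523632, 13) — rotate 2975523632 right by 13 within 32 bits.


Rotate 0b10110001010110101110001100110000 right by 13 (32-bit) = 0b11001100001011000101011010111 = 428182231

428182231


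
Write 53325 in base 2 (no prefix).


53325 = 1101000001001101 in binary

1101000001001101


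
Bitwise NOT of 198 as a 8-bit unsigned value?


~0b11000110 = 0b111001 = 57 (8-bit unsigned)

57


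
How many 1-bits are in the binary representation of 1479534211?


0b1011000001011111110011010000011 has 16 set bits

16


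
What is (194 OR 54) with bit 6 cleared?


Step 1: 194 | 54 = 246
Step 2: 246 & ~(1 << 6) = 182

182


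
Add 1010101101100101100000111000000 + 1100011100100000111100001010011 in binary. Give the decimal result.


1010101101100101100000111000000 + 1100011100100000111100001010011 = 10111001010000110011101000010011 = 3108190739

3108190739


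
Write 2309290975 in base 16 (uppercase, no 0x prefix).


2309290975 = 89A4FBDF hex

89A4FBDF


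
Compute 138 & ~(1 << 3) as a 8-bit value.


138 & ~(1 << 3) = 130

130


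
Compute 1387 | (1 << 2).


1387 | (1 << 2) = 1387 | 4 = 1391

1391


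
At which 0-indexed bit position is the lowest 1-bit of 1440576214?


0b1010101110111010111001011010110. Lowest set bit at position 1

1


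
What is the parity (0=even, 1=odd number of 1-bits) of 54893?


0b1101011001101101 has 10 ones => parity 0

0


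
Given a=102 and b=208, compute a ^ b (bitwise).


102 ^ 208 = 182

182


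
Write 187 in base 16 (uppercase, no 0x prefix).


187 = BB hex

BB


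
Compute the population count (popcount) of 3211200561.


0b10111111011001110000100000110001 has 16 set bits

16


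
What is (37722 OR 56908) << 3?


Step 1: 37722 | 56908 = 57182
Step 2: 57182 << 3 = 457456

457456


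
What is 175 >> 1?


0b10101111 >> 1 = 0b1010111 = 87

87


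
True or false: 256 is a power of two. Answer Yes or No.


0b100000000. Only one bit set => Yes

Yes


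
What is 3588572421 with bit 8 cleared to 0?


3588572421 & ~(1 << 8) = 3588572165

3588572165


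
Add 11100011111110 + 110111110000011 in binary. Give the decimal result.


11100011111110 + 110111110000011 = 1010100010000001 = 43137

43137


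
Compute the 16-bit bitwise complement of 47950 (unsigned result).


~0b1011101101001110 = 0b100010010110001 = 17585 (16-bit unsigned)

17585


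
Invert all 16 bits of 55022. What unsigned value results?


55022 ^ 65535 = 10513

10513


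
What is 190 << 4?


0b10111110 << 4 = 0b101111100000 = 3040

3040


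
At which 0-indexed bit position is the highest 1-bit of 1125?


0b10001100101. Highest set bit at position 10

10


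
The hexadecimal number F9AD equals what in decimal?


F9AD hex = 63917 decimal

63917


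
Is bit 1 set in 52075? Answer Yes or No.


0b1100101101101011, bit 1 = 1. Yes

Yes


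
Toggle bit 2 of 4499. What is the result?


4499 ^ (1 << 2) = 4499 ^ 4 = 4503

4503


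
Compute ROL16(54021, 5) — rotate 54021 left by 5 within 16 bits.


Rotate 0b1101001100000101 left by 5 (16-bit) = 0b110000010111010 = 24762

24762


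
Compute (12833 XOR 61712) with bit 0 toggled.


Step 1: 12833 ^ 61712 = 49969
Step 2: 49969 ^ (1 << 0) = 49969 ^ 1 = 49968

49968


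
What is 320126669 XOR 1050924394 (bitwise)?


0b10011000101001011111011001101 ^ 0b111110101000111101010101101010 = 0b101101101101110110101110100111 = 766995367

766995367


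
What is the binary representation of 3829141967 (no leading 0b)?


3829141967 = 11100100001111000001000111001111 in binary

11100100001111000001000111001111


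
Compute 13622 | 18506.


0b11010100110110 | 0b100100001001010 = 0b111110101111110 = 32126

32126


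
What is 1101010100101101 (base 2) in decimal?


1101010100101101 in decimal = 54573

54573


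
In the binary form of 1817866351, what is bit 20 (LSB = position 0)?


0b1101100010110100111000001101111, position 20 = 1

1


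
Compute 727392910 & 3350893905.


0b101011010110110010001010001110 & 0b11000111101110101001010101010001 = 0b11000110100000000000000000 = 52035584

52035584


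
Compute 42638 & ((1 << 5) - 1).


42638 & 31 = 14

14


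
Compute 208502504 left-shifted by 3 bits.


0b1100011011010111111011101000 << 3 = 0b1100011011010111111011101000000 = 1668020032

1668020032


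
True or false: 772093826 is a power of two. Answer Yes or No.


0b101110000001010011011110000010. Multiple bits set => No

No


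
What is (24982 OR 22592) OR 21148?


Step 1: 24982 | 22592 = 31190
Step 2: 31190 | 21148 = 31710

31710


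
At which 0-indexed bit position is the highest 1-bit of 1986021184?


0b1110110011000000100011101000000. Highest set bit at position 30

30


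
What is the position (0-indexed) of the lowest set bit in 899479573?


0b110101100111001111100000010101. Lowest set bit at position 0

0


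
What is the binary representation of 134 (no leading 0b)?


134 = 10000110 in binary

10000110


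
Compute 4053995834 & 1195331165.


0b11110001101000110001000100111010 & 0b1000111001111110100111001011101 = 0b1000001001000110000000000011000 = 1092812824

1092812824


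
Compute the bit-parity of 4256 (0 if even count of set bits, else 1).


0b1000010100000 has 3 ones => parity 1

1


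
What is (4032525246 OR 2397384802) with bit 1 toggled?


Step 1: 4032525246 | 2397384802 = 4278154238
Step 2: 4278154238 ^ (1 << 1) = 4278154238 ^ 2 = 4278154236

4278154236


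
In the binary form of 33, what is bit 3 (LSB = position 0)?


0b100001, position 3 = 0

0


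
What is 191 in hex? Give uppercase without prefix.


191 = BF hex

BF


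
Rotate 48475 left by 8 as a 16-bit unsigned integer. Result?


Rotate 0b1011110101011011 left by 8 (16-bit) = 0b101101110111101 = 23485

23485


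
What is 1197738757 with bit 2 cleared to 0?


1197738757 & ~(1 << 2) = 1197738753

1197738753


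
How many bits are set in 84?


0b1010100 has 3 set bits

3


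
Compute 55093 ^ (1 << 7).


55093 ^ (1 << 7) = 55093 ^ 128 = 55221

55221


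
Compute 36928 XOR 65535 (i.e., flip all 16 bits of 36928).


36928 ^ 65535 = 28607

28607


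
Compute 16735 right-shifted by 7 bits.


0b100000101011111 >> 7 = 0b10000010 = 130

130


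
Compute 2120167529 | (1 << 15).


2120167529 | (1 << 15) = 2120167529 | 32768 = 2120200297

2120200297


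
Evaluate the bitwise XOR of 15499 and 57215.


0b11110010001011 ^ 0b1101111101111111 = 0b1110001111110100 = 58356

58356


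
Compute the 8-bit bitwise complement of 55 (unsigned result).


~0b110111 = 0b11001000 = 200 (8-bit unsigned)

200


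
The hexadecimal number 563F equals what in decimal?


563F hex = 22079 decimal

22079


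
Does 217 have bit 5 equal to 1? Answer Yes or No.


0b11011001, bit 5 = 0. No

No


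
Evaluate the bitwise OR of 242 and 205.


0b11110010 | 0b11001101 = 0b11111111 = 255

255


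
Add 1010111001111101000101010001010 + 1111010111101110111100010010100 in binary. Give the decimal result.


1010111001111101000101010001010 + 1111010111101110111100010010100 = 11010010001101100000001100011110 = 3526755102

3526755102


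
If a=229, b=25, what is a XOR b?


229 ^ 25 = 252

252


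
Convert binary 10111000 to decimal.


10111000 in decimal = 184

184


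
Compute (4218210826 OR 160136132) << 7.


Step 1: 4218210826 | 160136132 = 4226808782
Step 2: 4226808782 << 7 = 541031524096

541031524096


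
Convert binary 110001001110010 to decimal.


110001001110010 in decimal = 25202

25202


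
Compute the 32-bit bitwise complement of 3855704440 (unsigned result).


~0b11100101110100010110000101111000 = 0b11010001011101001111010000111 = 439262855 (32-bit unsigned)

439262855


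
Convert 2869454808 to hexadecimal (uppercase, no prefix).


2869454808 = AB0867D8 hex

AB0867D8


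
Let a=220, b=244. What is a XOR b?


220 ^ 244 = 40

40


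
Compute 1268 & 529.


0b10011110100 & 0b1000010001 = 0b10000 = 16

16


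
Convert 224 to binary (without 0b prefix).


224 = 11100000 in binary

11100000


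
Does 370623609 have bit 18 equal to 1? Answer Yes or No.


0b10110000101110100010001111001, bit 18 = 1. Yes

Yes


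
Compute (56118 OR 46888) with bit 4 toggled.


Step 1: 56118 | 46888 = 65342
Step 2: 65342 ^ (1 << 4) = 65342 ^ 16 = 65326

65326


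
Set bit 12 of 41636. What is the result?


41636 | (1 << 12) = 41636 | 4096 = 45732

45732


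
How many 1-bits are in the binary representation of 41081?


0b1010000001111001 has 7 set bits

7


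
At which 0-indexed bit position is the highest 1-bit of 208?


0b11010000. Highest set bit at position 7

7


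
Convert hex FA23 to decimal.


FA23 hex = 64035 decimal

64035


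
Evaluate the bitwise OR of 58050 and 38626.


0b1110001011000010 | 0b1001011011100010 = 0b1111011011100010 = 63202

63202


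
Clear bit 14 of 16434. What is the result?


16434 & ~(1 << 14) = 50

50


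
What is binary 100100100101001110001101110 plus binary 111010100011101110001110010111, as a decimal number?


100100100101001110001101110 + 111010100011101110001110010111 = 111111001000011000000000000101 = 1059160069

1059160069


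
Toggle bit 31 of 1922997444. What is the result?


1922997444 ^ (1 << 31) = 1922997444 ^ 2147483648 = 4070481092

4070481092


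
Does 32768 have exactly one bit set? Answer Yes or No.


0b1000000000000000. Only one bit set => Yes

Yes


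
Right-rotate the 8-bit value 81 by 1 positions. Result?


Rotate 0b1010001 right by 1 (8-bit) = 0b10101000 = 168

168


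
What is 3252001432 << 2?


0b11000001110101011001101010011000 << 2 = 0b1100000111010101100110101001100000 = 13008005728

13008005728


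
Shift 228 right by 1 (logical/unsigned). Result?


0b11100100 >> 1 = 0b1110010 = 114

114


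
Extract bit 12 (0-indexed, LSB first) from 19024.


0b100101001010000, position 12 = 0

0


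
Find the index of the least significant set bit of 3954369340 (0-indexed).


0b11101011101100101110001100111100. Lowest set bit at position 2

2


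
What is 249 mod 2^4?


249 & 15 = 9

9


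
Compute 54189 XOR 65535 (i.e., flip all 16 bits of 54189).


54189 ^ 65535 = 11346

11346


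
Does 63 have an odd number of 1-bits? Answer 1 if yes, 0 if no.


0b111111 has 6 ones => parity 0

0


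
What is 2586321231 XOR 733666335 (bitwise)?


0b10011010001010000010000101001111 ^ 0b101011101110101101110000011111 = 0b10110001100100101111110101010000 = 2979200336

2979200336


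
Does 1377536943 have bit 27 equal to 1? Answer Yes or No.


0b1010010000110111000101110101111, bit 27 = 0. No

No


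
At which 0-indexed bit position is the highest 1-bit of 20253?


0b100111100011101. Highest set bit at position 14

14


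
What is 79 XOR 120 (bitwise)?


0b1001111 ^ 0b1111000 = 0b110111 = 55

55


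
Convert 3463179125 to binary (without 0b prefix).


3463179125 = 11001110011010111110101101110101 in binary

11001110011010111110101101110101


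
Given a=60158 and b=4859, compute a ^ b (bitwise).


60158 ^ 4859 = 63493

63493


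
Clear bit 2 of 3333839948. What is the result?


3333839948 & ~(1 << 2) = 3333839944

3333839944


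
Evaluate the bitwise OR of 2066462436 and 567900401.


0b1111011001010111011011011100100 | 0b100001110110010111100011110001 = 0b1111011111110111111111011110101 = 2080112373

2080112373


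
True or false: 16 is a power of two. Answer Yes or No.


0b10000. Only one bit set => Yes

Yes


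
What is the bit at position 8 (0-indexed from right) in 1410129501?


0b1010100000011001101111001011101, position 8 = 0

0


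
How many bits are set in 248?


0b11111000 has 5 set bits

5


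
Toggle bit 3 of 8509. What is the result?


8509 ^ (1 << 3) = 8509 ^ 8 = 8501

8501


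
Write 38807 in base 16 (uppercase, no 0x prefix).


38807 = 9797 hex

9797


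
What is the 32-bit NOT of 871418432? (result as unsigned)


~0b110011111100001100101001000000 = 0b11001100000011110011010110111111 = 3423548863 (32-bit unsigned)

3423548863


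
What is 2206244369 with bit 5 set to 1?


2206244369 | (1 << 5) = 2206244369 | 32 = 2206244401

2206244401


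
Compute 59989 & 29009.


0b1110101001010101 & 0b111000101010001 = 0b110000001010001 = 24657

24657


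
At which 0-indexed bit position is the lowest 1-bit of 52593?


0b1100110101110001. Lowest set bit at position 0

0


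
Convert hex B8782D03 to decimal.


B8782D03 hex = 3094883587 decimal

3094883587


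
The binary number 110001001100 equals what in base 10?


110001001100 in decimal = 3148

3148


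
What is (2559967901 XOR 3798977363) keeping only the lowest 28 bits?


Step 1: 2559967901 ^ 3798977363 = 2063190478
Step 2: 2063190478 & 268435455 = 184142286

184142286


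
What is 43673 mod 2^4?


43673 & 15 = 9

9


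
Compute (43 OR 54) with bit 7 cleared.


Step 1: 43 | 54 = 63
Step 2: 63 & ~(1 << 7) = 63

63


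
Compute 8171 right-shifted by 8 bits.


0b1111111101011 >> 8 = 0b11111 = 31

31


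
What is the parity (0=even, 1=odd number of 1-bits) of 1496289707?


0b1011001001011111001000110101011 has 17 ones => parity 1

1


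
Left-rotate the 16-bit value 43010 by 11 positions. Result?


Rotate 0b1010100000000010 left by 11 (16-bit) = 0b1010101000000 = 5440

5440


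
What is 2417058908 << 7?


0b10010000000100010110010001011100 << 7 = 0b100100000001000101100100010111000000000 = 309383540224

309383540224


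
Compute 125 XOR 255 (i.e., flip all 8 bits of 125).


125 ^ 255 = 130

130


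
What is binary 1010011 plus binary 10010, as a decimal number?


1010011 + 10010 = 1100101 = 101

101


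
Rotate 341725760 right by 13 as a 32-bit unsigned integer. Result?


Rotate 0b10100010111100101001001000000 right by 13 (32-bit) = 0b10010010000000001010001011110010 = 2449515250

2449515250


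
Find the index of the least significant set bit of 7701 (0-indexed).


0b1111000010101. Lowest set bit at position 0

0


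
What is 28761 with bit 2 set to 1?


28761 | (1 << 2) = 28761 | 4 = 28765

28765


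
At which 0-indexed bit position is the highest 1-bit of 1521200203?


0b1011010101010111010110001001011. Highest set bit at position 30

30


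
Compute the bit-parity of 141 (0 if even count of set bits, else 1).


0b10001101 has 4 ones => parity 0

0


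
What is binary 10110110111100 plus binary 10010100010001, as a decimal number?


10110110111100 + 10010100010001 = 101001011001101 = 21197

21197


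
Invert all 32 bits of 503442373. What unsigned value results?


503442373 ^ 4294967295 = 3791524922

3791524922


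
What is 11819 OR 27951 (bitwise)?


0b10111000101011 | 0b110110100101111 = 0b110111100101111 = 28463

28463


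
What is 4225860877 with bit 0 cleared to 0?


4225860877 & ~(1 << 0) = 4225860876

4225860876


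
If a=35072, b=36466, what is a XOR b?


35072 ^ 36466 = 1906

1906


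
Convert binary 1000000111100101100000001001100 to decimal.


1000000111100101100000001001100 in decimal = 1089650764

1089650764


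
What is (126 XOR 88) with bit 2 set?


Step 1: 126 ^ 88 = 38
Step 2: 38 | (1 << 2) = 38 | 4 = 38

38


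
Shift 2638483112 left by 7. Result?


0b10011101010001000000111010101000 << 7 = 0b100111010100010000001110101010000000000 = 337725838336

337725838336


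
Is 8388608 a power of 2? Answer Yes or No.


0b100000000000000000000000. Only one bit set => Yes

Yes


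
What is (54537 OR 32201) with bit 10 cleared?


Step 1: 54537 | 32201 = 64969
Step 2: 64969 & ~(1 << 10) = 63945

63945


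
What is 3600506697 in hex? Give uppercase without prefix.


3600506697 = D69B5F49 hex

D69B5F49


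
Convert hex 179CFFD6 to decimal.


179CFFD6 hex = 396165078 decimal

396165078


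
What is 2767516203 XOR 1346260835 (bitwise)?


0b10100100111101001111001000101011 ^ 0b1010000001111100100111101100011 = 0b11110100110010101011110101001000 = 4106927432

4106927432


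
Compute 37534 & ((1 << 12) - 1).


37534 & 4095 = 670

670


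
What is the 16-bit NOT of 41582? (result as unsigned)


~0b1010001001101110 = 0b101110110010001 = 23953 (16-bit unsigned)

23953


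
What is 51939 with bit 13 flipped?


51939 ^ (1 << 13) = 51939 ^ 8192 = 60131

60131


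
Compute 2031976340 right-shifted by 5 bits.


0b1111001000111010111111110010100 >> 5 = 0b11110010001110101111111100 = 63499260

63499260


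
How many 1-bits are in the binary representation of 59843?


0b1110100111000011 has 9 set bits

9


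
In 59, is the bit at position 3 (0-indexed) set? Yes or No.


0b111011, bit 3 = 1. Yes

Yes


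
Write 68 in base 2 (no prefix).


68 = 1000100 in binary

1000100


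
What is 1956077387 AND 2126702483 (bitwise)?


0b1110100100101110101111101001011 & 0b1111110110000101110011110010011 = 0b1110100100000100100011100000011 = 1954694915

1954694915


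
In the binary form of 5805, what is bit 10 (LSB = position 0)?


0b1011010101101, position 10 = 1

1


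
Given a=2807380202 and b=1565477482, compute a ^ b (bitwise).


2807380202 ^ 1565477482 = 4196037248

4196037248


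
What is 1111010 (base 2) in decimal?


1111010 in decimal = 122

122


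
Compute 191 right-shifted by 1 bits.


0b10111111 >> 1 = 0b1011111 = 95

95


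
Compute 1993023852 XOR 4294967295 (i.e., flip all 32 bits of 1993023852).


1993023852 ^ 4294967295 = 2301943443

2301943443


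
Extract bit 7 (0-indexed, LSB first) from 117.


0b1110101, position 7 = 0

0


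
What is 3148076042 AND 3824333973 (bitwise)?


0b10111011101000111101010000001010 & 0b11100011111100101011010010010101 = 0b10100011101000101001010000000000 = 2745340928

2745340928


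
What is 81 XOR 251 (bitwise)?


0b1010001 ^ 0b11111011 = 0b10101010 = 170

170


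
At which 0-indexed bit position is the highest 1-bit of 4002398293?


0b11101110100011111100000001010101. Highest set bit at position 31

31


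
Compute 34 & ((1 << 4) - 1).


34 & 15 = 2

2


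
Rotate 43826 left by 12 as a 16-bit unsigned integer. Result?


Rotate 0b1010101100110010 left by 12 (16-bit) = 0b10101010110011 = 10931

10931


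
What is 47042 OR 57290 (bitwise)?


0b1011011111000010 | 0b1101111111001010 = 0b1111111111001010 = 65482

65482


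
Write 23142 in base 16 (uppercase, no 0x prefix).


23142 = 5A66 hex

5A66


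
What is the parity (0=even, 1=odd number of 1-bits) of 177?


0b10110001 has 4 ones => parity 0

0


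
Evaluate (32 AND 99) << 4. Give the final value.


Step 1: 32 & 99 = 32
Step 2: 32 << 4 = 512

512


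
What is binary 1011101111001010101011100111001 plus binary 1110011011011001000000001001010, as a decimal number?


1011101111001010101011100111001 + 1110011011011001000000001001010 = 11010001010100011101011110000011 = 3511801731

3511801731


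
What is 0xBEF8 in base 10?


BEF8 hex = 48888 decimal

48888


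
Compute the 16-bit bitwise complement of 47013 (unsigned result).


~0b1011011110100101 = 0b100100001011010 = 18522 (16-bit unsigned)

18522


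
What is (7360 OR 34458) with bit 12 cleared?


Step 1: 7360 | 34458 = 40666
Step 2: 40666 & ~(1 << 12) = 36570

36570


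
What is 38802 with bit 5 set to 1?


38802 | (1 << 5) = 38802 | 32 = 38834

38834


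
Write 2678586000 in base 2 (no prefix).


2678586000 = 10011111101001111111101010010000 in binary

10011111101001111111101010010000


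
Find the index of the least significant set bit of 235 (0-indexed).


0b11101011. Lowest set bit at position 0

0


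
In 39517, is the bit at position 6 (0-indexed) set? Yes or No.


0b1001101001011101, bit 6 = 1. Yes

Yes


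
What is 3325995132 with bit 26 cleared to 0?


3325995132 & ~(1 << 26) = 3258886268

3258886268


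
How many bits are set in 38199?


0b1001010100110111 has 9 set bits

9


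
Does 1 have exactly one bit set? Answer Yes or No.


0b1. Only one bit set => Yes

Yes


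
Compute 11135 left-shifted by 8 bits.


0b10101101111111 << 8 = 0b1010110111111100000000 = 2850560

2850560


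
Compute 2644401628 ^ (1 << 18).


2644401628 ^ (1 << 18) = 2644401628 ^ 262144 = 2644139484

2644139484


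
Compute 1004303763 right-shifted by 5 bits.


0b111011110111000111010110010011 >> 5 = 0b1110111101110001110101100 = 31384492

31384492


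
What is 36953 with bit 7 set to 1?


36953 | (1 << 7) = 36953 | 128 = 37081

37081


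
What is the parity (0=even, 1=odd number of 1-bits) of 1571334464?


0b1011101101010001010100101000000 has 13 ones => parity 1

1


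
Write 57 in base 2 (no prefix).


57 = 111001 in binary

111001


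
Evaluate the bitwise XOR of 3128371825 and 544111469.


0b10111010011101110010101001110001 ^ 0b100000011011100111101101101101 = 0b10011010000110010101000100011100 = 2585350428

2585350428


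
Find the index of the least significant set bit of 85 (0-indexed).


0b1010101. Lowest set bit at position 0

0


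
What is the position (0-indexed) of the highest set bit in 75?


0b1001011. Highest set bit at position 6

6


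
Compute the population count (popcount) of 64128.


0b1111101010000000 has 7 set bits

7


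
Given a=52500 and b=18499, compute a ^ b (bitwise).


52500 ^ 18499 = 34135

34135


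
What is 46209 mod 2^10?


46209 & 1023 = 129

129


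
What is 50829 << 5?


0b1100011010001101 << 5 = 0b110001101000110100000 = 1626528

1626528
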